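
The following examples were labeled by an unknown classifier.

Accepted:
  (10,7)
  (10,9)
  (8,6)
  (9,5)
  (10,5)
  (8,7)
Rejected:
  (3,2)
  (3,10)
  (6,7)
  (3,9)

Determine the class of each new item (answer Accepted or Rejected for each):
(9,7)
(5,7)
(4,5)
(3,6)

Accepted, Rejected, Rejected, Rejected

The common property of the 'Accepted' items is: sum ≥ 14. No 'Rejected' item has it.
(9,7): Accepted (9+7 = 16). (5,7): Rejected (5+7 = 12). (4,5): Rejected (4+5 = 9). (3,6): Rejected (3+6 = 9).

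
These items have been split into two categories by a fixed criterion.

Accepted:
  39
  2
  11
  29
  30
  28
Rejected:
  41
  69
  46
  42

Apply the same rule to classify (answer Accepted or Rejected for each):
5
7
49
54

Accepted, Accepted, Rejected, Rejected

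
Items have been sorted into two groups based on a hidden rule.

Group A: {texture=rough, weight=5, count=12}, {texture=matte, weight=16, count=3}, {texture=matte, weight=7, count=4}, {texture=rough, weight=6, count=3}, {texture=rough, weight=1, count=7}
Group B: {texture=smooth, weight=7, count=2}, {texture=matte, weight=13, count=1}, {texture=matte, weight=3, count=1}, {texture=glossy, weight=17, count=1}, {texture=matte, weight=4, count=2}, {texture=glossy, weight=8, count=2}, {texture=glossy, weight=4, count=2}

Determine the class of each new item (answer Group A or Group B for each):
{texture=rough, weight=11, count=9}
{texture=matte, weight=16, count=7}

Group A, Group A

'Group A' ⟺ count ≥ 3.
{texture=rough, weight=11, count=9}: count = 9, fits → Group A.
{texture=matte, weight=16, count=7}: count = 7, fits → Group A.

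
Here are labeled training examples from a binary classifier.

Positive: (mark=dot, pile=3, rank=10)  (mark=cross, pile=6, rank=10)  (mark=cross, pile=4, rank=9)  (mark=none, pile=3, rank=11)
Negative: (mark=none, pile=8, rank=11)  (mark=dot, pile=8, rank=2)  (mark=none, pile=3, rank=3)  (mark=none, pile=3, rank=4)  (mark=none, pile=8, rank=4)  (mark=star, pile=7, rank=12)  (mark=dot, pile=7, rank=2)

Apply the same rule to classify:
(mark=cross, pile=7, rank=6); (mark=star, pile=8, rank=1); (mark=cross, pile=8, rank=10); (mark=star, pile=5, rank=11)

Negative, Negative, Negative, Positive

The simplest hypothesis consistent with all the labels is: rank ≥ 9 AND pile ≤ 6.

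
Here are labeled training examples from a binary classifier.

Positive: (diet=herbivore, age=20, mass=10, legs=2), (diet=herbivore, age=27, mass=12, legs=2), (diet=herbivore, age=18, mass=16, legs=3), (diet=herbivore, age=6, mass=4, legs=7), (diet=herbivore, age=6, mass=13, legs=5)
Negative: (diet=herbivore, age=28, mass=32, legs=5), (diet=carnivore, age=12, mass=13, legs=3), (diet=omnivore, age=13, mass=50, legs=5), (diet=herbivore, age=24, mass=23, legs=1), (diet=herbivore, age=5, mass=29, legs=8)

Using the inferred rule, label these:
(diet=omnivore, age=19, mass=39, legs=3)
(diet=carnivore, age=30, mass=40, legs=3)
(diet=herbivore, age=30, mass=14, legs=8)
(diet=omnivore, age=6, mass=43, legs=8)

Negative, Negative, Positive, Negative

'Positive' ⟺ diet is herbivore AND mass ≤ 16.
(diet=omnivore, age=19, mass=39, legs=3) → diet is omnivore, mass = 39 → Negative. (diet=carnivore, age=30, mass=40, legs=3) → diet is carnivore, mass = 40 → Negative. (diet=herbivore, age=30, mass=14, legs=8) → diet is herbivore, mass = 14 → Positive. (diet=omnivore, age=6, mass=43, legs=8) → diet is omnivore, mass = 43 → Negative.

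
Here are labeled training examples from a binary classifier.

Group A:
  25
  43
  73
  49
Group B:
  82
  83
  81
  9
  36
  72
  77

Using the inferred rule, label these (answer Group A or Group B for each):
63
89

The rule appears to be: ≡ 1 (mod 6).
63 → 63 mod 6 = 3 → Group B.
89 → 89 mod 6 = 5 → Group B.

Group B, Group B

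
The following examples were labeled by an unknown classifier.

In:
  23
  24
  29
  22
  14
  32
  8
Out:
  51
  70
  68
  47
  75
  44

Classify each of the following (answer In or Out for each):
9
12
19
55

All 'In' examples share one property — at most 32 — and every 'Out' example lacks it.
9 → 9 ≤ 32 → In. 12 → 12 ≤ 32 → In. 19 → 19 ≤ 32 → In. 55 → 55 > 32 → Out.

In, In, In, Out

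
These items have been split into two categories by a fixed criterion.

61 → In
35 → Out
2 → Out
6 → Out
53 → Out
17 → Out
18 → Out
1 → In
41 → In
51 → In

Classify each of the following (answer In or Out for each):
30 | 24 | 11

Out, Out, In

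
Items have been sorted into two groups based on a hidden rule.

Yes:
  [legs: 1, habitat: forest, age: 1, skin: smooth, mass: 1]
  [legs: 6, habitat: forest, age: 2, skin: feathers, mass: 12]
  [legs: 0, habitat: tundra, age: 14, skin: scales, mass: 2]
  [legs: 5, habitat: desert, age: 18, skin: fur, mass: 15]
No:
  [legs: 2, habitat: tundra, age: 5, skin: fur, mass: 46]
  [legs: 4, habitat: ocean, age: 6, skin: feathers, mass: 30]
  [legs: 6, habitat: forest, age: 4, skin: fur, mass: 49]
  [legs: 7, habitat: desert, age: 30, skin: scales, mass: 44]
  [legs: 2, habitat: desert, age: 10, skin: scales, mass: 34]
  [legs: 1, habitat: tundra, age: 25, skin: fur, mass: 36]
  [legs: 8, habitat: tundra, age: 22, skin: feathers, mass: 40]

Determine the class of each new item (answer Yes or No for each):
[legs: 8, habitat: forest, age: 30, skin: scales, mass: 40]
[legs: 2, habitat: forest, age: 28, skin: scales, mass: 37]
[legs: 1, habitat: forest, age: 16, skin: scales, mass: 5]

No, No, Yes

'Yes' ⟺ mass ≤ 15.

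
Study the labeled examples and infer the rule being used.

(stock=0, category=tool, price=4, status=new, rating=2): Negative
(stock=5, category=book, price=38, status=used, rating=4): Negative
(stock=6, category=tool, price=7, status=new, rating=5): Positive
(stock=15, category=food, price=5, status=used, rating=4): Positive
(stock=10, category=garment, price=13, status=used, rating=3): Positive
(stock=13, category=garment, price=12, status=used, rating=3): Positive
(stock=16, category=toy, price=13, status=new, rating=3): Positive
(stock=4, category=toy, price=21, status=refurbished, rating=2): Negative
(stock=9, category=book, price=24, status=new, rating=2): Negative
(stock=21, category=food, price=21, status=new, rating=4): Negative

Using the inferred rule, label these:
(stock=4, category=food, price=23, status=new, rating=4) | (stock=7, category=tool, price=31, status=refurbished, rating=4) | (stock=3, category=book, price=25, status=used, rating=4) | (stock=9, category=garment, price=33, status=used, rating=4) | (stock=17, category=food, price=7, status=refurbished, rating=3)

The classifier is using: price ≥ 5 AND price ≤ 13.
(stock=4, category=food, price=23, status=new, rating=4): price = 23, doesn't qualify → Negative.
(stock=7, category=tool, price=31, status=refurbished, rating=4): price = 31, doesn't qualify → Negative.
(stock=3, category=book, price=25, status=used, rating=4): price = 25, doesn't qualify → Negative.
(stock=9, category=garment, price=33, status=used, rating=4): price = 33, doesn't qualify → Negative.
(stock=17, category=food, price=7, status=refurbished, rating=3): price = 7, qualifies → Positive.

Negative, Negative, Negative, Negative, Positive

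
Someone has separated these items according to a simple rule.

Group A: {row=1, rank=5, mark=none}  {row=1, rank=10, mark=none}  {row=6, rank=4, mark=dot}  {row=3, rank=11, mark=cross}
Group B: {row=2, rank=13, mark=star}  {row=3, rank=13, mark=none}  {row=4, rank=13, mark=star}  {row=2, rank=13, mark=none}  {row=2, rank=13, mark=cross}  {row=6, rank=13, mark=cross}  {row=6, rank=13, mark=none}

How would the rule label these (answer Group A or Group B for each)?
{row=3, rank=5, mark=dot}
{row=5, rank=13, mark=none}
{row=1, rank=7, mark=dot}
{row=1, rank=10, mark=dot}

Group A, Group B, Group A, Group A

'Group A' ⟺ rank ≤ 11.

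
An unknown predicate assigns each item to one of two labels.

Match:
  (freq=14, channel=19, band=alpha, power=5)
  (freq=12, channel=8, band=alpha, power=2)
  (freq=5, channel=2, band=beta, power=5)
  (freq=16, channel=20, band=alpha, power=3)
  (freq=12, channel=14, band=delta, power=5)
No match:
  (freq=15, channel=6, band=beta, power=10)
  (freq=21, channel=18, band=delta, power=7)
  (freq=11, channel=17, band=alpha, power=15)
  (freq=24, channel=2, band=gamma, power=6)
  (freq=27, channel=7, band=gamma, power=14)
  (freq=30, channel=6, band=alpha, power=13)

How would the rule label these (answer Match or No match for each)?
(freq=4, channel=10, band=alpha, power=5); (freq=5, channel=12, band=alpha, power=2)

Match, Match

'Match' ⟺ power ≤ 5.
(freq=4, channel=10, band=alpha, power=5): power = 5 — fits, so Match. (freq=5, channel=12, band=alpha, power=2): power = 2 — fits, so Match.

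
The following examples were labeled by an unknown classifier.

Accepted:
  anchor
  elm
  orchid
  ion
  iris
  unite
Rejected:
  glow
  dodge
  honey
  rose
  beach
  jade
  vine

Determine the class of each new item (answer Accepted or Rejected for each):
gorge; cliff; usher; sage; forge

The simplest hypothesis consistent with all the labels is: starts with a vowel.
gorge — starts with 'g', hence Rejected. cliff — starts with 'c', hence Rejected. usher — starts with 'u', hence Accepted. sage — starts with 's', hence Rejected. forge — starts with 'f', hence Rejected.

Rejected, Rejected, Accepted, Rejected, Rejected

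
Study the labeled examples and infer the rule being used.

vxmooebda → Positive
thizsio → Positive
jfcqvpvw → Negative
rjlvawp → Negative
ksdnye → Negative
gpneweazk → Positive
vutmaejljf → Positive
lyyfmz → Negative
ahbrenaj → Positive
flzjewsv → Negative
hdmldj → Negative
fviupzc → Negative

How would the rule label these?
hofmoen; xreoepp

Positive, Positive

All 'Positive' examples share one property — has ≥ 3 vowels — and every 'Negative' example lacks it.
Positive: hofmoen, since 3 vowels. Positive: xreoepp, since 3 vowels.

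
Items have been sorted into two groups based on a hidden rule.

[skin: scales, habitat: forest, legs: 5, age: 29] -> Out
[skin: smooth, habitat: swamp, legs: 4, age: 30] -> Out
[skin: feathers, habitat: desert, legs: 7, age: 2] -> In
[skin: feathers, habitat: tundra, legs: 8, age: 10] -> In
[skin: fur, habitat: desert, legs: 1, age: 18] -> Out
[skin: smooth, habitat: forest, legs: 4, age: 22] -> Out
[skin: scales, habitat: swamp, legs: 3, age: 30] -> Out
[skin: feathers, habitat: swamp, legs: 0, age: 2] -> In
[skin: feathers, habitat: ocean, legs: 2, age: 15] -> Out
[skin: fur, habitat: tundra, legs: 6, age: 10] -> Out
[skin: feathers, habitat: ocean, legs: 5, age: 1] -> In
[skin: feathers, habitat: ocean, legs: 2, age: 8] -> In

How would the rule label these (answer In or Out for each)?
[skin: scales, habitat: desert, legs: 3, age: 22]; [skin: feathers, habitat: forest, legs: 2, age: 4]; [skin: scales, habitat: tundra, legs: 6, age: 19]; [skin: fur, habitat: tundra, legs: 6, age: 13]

The pattern is that an item is 'In' exactly when: skin is feathers AND age ≤ 10.
Out: [skin: scales, habitat: desert, legs: 3, age: 22], since skin is scales, age = 22.
In: [skin: feathers, habitat: forest, legs: 2, age: 4], since skin is feathers, age = 4.
Out: [skin: scales, habitat: tundra, legs: 6, age: 19], since skin is scales, age = 19.
Out: [skin: fur, habitat: tundra, legs: 6, age: 13], since skin is fur, age = 13.

Out, In, Out, Out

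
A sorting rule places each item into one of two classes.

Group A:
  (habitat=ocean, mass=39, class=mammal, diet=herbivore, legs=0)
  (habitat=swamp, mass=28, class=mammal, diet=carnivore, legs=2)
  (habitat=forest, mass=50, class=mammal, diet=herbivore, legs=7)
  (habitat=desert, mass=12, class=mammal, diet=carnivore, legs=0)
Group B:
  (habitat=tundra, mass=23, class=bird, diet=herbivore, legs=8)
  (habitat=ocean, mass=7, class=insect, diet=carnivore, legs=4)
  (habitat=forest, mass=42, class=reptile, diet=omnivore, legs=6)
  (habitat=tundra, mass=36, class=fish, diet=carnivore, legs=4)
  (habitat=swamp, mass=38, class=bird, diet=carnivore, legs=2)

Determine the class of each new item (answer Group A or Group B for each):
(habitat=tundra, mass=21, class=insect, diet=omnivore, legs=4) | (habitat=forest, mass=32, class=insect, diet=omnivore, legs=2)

Group B, Group B

The classifier is using: class is mammal.
Group B: (habitat=tundra, mass=21, class=insect, diet=omnivore, legs=4), since class is insect.
Group B: (habitat=forest, mass=32, class=insect, diet=omnivore, legs=2), since class is insect.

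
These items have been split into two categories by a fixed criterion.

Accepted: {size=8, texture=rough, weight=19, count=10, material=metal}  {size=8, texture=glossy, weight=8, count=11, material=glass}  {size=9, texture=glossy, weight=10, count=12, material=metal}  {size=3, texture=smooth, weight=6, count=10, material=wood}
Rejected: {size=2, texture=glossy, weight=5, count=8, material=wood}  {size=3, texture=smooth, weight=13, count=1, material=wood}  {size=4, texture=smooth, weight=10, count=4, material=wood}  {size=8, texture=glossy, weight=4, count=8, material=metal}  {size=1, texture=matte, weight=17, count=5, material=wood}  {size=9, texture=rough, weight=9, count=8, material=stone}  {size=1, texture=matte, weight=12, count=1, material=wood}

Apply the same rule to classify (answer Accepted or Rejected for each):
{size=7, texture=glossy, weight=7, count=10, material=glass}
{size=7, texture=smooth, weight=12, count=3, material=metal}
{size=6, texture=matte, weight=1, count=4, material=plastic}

The classifier is using: count ≥ 10.
Accepted: {size=7, texture=glossy, weight=7, count=10, material=glass}, since count = 10.
Rejected: {size=7, texture=smooth, weight=12, count=3, material=metal}, since count = 3.
Rejected: {size=6, texture=matte, weight=1, count=4, material=plastic}, since count = 4.

Accepted, Rejected, Rejected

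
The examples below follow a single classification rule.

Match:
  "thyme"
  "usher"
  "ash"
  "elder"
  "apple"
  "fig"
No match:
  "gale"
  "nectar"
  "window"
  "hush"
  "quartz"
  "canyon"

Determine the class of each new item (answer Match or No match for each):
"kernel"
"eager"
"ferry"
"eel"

No match, Match, Match, Match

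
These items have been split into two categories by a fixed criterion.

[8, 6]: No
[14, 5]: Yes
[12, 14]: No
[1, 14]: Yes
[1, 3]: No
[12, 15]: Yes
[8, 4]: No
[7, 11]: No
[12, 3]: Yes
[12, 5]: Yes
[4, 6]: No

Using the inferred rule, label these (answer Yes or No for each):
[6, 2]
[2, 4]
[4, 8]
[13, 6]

The common property of the 'Yes' items is: sum is odd. No 'No' item has it.
[6, 2] — 6+2 = 8, hence No. [2, 4] — 2+4 = 6, hence No. [4, 8] — 4+8 = 12, hence No. [13, 6] — 13+6 = 19, hence Yes.

No, No, No, Yes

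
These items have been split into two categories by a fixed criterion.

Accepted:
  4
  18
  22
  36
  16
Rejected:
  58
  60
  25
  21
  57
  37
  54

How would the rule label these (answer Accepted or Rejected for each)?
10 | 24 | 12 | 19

Rule: even AND at most 36. This holds for each 'Accepted' example and fails for each 'Rejected' one.
10: 10 is even, 10 ≤ 36 — satisfies this, so Accepted. 24: 24 is even, 24 ≤ 36 — satisfies this, so Accepted. 12: 12 is even, 12 ≤ 36 — satisfies this, so Accepted. 19: 19 is odd, 19 ≤ 36 — fails this test, so Rejected.

Accepted, Accepted, Accepted, Rejected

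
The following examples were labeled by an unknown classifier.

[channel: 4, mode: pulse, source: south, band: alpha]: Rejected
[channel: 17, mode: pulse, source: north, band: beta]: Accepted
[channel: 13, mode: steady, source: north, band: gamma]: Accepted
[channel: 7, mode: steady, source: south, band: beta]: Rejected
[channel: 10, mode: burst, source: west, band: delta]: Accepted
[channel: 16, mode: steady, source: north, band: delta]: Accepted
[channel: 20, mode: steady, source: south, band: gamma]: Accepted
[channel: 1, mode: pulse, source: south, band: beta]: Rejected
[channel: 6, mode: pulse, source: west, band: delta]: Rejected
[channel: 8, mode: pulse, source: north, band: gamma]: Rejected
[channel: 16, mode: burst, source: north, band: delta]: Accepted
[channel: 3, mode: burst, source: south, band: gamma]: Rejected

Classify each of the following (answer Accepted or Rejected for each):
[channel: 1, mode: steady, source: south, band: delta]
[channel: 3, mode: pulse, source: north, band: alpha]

Rejected, Rejected

A rule that fits every label: channel ≥ 10 — true of each 'Accepted' example, false of each 'Rejected' one.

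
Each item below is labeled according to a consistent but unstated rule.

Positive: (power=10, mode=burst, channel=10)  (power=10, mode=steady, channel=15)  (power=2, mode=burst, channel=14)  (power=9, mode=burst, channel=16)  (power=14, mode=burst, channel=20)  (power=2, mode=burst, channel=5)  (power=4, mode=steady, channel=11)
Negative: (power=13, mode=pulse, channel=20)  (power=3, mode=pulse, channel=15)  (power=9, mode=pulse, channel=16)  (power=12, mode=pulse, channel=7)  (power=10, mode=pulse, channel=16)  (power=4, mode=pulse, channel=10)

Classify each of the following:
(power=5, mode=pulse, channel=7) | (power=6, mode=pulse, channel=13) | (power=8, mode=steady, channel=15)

Negative, Negative, Positive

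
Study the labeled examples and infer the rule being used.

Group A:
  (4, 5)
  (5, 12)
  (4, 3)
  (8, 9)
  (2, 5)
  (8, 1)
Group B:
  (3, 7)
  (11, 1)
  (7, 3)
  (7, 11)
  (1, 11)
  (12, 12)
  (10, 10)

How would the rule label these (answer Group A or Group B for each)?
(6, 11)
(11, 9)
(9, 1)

Group A, Group B, Group B

One predicate separates the groups cleanly: sum is odd.
(6, 11) → 6+11 = 17 → Group A.
(11, 9) → 11+9 = 20 → Group B.
(9, 1) → 9+1 = 10 → Group B.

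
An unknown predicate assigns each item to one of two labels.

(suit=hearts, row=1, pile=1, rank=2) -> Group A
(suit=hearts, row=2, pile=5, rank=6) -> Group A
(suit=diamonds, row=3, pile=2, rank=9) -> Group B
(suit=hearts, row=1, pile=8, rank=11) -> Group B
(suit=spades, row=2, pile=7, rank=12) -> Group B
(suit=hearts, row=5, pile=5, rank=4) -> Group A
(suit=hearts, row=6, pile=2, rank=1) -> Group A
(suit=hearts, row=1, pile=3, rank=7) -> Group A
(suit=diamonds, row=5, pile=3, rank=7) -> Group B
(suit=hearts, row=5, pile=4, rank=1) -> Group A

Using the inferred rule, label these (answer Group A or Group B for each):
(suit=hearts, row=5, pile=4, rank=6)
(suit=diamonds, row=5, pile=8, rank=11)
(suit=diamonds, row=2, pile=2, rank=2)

Group A, Group B, Group B

A rule that fits every label: suit is hearts AND pile ≤ 5 — true of each 'Group A' example, false of each 'Group B' one.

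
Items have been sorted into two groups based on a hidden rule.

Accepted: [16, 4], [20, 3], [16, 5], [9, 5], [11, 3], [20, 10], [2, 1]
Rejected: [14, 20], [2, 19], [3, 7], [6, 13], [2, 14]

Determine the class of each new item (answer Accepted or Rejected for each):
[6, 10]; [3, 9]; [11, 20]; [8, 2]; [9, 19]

The classifier is using: first > second.
[6, 10]: Rejected (6 < 10).
[3, 9]: Rejected (3 < 9).
[11, 20]: Rejected (11 < 20).
[8, 2]: Accepted (8 > 2).
[9, 19]: Rejected (9 < 19).

Rejected, Rejected, Rejected, Accepted, Rejected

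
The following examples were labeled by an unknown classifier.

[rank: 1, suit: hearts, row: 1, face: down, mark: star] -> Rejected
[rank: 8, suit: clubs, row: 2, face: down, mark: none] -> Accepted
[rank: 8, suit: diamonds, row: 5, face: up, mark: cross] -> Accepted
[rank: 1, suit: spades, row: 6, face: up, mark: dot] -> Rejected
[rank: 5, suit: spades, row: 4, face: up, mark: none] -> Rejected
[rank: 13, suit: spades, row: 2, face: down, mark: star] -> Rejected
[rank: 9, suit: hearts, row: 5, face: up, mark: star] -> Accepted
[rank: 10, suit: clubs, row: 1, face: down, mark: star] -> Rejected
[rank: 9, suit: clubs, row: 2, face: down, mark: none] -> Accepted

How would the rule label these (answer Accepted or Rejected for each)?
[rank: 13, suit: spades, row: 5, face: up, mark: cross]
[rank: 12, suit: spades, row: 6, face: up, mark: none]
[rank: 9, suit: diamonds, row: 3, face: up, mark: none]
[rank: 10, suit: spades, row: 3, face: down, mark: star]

Rejected, Rejected, Accepted, Rejected

The common property of the 'Accepted' items is: rank ≥ 8 AND rank ≤ 9. No 'Rejected' item has it.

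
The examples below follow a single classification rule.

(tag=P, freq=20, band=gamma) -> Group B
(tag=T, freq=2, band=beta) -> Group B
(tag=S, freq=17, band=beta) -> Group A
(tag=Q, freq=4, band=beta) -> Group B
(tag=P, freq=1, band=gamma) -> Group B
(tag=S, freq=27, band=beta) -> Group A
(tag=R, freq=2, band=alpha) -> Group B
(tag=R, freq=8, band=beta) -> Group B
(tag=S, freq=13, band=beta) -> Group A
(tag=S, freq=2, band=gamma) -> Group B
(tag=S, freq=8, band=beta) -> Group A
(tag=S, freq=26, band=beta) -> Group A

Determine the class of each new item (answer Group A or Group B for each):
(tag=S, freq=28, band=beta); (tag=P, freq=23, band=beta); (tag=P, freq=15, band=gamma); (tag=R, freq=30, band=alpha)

All 'Group A' examples share one property — band is beta AND tag is S — and every 'Group B' example lacks it.

Group A, Group B, Group B, Group B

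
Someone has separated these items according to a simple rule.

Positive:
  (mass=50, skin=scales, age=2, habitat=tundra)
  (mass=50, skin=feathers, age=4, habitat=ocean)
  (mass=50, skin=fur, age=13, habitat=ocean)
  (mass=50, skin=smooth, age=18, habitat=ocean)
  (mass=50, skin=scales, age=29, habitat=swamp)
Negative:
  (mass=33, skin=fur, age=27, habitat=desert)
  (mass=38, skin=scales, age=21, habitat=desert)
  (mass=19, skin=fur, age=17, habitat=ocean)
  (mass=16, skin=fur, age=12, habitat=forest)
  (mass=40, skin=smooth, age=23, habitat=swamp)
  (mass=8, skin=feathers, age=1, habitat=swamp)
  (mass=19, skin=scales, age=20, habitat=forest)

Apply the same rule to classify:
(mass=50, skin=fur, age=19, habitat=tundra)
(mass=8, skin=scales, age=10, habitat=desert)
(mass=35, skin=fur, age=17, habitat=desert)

The classifier is using: mass = 50.
(mass=50, skin=fur, age=19, habitat=tundra): Positive (mass = 50).
(mass=8, skin=scales, age=10, habitat=desert): Negative (mass = 8).
(mass=35, skin=fur, age=17, habitat=desert): Negative (mass = 35).

Positive, Negative, Negative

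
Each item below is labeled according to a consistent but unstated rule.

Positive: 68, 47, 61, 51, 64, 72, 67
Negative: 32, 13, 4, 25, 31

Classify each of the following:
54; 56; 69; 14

Positive, Positive, Positive, Negative

The rule appears to be: at least 47.
54 → 54 ≥ 47 → Positive. 56 → 56 ≥ 47 → Positive. 69 → 69 ≥ 47 → Positive. 14 → 14 < 47 → Negative.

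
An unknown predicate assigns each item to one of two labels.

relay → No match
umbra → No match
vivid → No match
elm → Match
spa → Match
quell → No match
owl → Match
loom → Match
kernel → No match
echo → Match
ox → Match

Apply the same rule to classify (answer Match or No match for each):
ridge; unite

No match, No match

The classifier is using: length ≤ 4.
ridge: length 5, fails this test → No match.
unite: length 5, fails this test → No match.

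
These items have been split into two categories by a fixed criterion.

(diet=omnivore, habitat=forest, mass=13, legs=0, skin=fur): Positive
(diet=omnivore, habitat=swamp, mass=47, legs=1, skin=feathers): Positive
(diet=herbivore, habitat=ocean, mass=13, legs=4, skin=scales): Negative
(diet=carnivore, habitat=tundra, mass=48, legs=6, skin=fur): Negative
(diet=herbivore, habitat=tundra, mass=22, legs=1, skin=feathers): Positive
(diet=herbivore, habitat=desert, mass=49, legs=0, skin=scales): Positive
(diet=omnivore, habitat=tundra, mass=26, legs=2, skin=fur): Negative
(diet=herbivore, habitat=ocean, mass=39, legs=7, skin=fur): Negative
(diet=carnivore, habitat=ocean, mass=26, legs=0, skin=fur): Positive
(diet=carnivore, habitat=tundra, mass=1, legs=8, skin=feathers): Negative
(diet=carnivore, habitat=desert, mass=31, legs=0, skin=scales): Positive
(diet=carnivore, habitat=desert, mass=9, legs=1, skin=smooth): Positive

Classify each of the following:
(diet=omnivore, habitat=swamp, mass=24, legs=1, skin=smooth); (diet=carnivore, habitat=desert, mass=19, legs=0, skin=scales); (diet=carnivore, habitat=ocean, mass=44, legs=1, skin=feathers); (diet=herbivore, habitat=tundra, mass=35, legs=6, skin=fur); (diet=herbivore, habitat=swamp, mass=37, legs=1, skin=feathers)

The simplest hypothesis consistent with all the labels is: legs ≤ 1.
(diet=omnivore, habitat=swamp, mass=24, legs=1, skin=smooth): legs = 1 — meets the rule, so Positive. (diet=carnivore, habitat=desert, mass=19, legs=0, skin=scales): legs = 0 — meets the rule, so Positive. (diet=carnivore, habitat=ocean, mass=44, legs=1, skin=feathers): legs = 1 — meets the rule, so Positive. (diet=herbivore, habitat=tundra, mass=35, legs=6, skin=fur): legs = 6 — fails the rule, so Negative. (diet=herbivore, habitat=swamp, mass=37, legs=1, skin=feathers): legs = 1 — meets the rule, so Positive.

Positive, Positive, Positive, Negative, Positive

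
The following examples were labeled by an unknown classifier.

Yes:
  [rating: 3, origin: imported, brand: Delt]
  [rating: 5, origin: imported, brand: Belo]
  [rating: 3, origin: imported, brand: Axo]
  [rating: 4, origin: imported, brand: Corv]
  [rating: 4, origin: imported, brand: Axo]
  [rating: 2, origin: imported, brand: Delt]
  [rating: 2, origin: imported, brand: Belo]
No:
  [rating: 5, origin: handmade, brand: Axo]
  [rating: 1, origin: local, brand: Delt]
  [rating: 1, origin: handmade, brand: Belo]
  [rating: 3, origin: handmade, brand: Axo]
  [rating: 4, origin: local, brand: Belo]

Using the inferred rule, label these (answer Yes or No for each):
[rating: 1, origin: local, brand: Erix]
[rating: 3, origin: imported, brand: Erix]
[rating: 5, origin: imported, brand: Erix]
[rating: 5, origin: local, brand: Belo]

No, Yes, Yes, No

A rule that fits every label: origin is imported — true of each 'Yes' example, false of each 'No' one.
[rating: 1, origin: local, brand: Erix]: origin is local, does not satisfy this → No.
[rating: 3, origin: imported, brand: Erix]: origin is imported, meets the rule → Yes.
[rating: 5, origin: imported, brand: Erix]: origin is imported, meets the rule → Yes.
[rating: 5, origin: local, brand: Belo]: origin is local, does not satisfy this → No.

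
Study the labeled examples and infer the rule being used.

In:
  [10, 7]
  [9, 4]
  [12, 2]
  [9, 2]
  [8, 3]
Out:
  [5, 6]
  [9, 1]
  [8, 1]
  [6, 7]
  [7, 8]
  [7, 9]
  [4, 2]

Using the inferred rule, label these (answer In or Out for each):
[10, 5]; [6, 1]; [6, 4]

In, Out, Out

A rule that fits every label: first > second AND sum ≥ 11 — true of each 'In' example, false of each 'Out' one.
[10, 5] → 10 > 5, 10+5 = 15 → In.
[6, 1] → 6 > 1, 6+1 = 7 → Out.
[6, 4] → 6 > 4, 6+4 = 10 → Out.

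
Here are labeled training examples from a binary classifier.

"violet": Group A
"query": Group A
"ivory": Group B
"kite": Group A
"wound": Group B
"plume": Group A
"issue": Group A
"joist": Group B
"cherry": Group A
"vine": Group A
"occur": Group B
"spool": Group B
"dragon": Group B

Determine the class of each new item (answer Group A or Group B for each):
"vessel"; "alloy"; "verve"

A rule that fits every label: contains 'e' — true of each 'Group A' example, false of each 'Group B' one.
"vessel": Group A (has 'e').
"alloy": Group B (no 'e').
"verve": Group A (has 'e').

Group A, Group B, Group A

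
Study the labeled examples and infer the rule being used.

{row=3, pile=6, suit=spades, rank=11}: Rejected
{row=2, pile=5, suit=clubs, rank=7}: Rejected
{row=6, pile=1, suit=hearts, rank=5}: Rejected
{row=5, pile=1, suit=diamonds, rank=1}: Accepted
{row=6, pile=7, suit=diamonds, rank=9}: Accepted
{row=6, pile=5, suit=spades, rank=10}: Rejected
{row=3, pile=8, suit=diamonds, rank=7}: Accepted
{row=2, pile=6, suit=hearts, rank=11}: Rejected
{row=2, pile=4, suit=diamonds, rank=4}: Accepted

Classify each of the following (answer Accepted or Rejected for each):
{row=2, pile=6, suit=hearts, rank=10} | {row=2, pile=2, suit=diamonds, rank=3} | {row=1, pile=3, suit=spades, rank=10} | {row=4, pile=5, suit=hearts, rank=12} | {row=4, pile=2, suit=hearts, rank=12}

Rejected, Accepted, Rejected, Rejected, Rejected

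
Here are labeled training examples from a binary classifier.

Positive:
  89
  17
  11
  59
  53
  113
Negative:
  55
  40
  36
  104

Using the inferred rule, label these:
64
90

Every 'Positive' example satisfies: prime. None of the 'Negative' examples do.

Negative, Negative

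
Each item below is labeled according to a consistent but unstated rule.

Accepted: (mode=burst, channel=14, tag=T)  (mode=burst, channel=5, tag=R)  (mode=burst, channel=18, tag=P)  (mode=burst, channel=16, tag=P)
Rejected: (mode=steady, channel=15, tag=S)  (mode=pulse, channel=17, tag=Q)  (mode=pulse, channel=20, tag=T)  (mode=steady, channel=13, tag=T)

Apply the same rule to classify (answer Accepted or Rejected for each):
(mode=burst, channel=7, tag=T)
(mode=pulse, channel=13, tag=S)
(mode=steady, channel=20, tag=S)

The common property of the 'Accepted' items is: mode is burst. No 'Rejected' item has it.
Accepted: (mode=burst, channel=7, tag=T), since mode is burst.
Rejected: (mode=pulse, channel=13, tag=S), since mode is pulse.
Rejected: (mode=steady, channel=20, tag=S), since mode is steady.

Accepted, Rejected, Rejected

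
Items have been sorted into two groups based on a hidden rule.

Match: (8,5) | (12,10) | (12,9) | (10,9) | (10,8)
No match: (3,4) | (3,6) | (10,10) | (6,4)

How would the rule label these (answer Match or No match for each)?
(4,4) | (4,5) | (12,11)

No match, No match, Match

A rule that fits every label: first > second AND sum ≥ 13 — true of each 'Match' example, false of each 'No match' one.
(4,4): 4 = 4, 4+4 = 8, fails this test → No match. (4,5): 4 < 5, 4+5 = 9, fails this test → No match. (12,11): 12 > 11, 12+11 = 23, qualifies → Match.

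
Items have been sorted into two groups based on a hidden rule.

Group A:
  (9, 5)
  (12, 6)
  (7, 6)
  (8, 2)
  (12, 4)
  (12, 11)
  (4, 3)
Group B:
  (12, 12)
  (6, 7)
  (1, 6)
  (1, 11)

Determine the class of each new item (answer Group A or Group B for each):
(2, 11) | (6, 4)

Group B, Group A

'Group A' ⟺ first > second.
(2, 11): Group B (2 < 11). (6, 4): Group A (6 > 4).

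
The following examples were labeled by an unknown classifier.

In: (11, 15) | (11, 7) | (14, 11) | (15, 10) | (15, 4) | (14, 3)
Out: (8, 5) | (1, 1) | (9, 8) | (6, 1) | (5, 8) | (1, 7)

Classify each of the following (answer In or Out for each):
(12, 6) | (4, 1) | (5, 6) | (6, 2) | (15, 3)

The distinguishing property — first ≥ 10 — holds for all the 'In' cases and none of the 'Out' cases.
(12, 6): In (first 12).
(4, 1): Out (first 4).
(5, 6): Out (first 5).
(6, 2): Out (first 6).
(15, 3): In (first 15).

In, Out, Out, Out, In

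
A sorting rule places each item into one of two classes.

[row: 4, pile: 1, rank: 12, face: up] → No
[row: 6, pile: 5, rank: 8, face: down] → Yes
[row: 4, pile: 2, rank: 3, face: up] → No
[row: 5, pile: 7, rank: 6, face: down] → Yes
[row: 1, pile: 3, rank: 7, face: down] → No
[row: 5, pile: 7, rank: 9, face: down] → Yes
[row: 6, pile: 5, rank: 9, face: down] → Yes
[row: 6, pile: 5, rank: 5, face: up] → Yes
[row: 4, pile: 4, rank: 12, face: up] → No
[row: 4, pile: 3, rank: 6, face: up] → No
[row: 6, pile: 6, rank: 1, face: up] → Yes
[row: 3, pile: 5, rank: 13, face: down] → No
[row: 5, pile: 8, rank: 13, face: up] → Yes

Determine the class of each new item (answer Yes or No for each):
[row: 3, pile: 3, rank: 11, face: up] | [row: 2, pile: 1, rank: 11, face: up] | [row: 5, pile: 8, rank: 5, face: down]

No, No, Yes

The distinguishing property — row ≥ 5 — holds for all the 'Yes' cases and none of the 'No' cases.
[row: 3, pile: 3, rank: 11, face: up]: No (row = 3).
[row: 2, pile: 1, rank: 11, face: up]: No (row = 2).
[row: 5, pile: 8, rank: 5, face: down]: Yes (row = 5).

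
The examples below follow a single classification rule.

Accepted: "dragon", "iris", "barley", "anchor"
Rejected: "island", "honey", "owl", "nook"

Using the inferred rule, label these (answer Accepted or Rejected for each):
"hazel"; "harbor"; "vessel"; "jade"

Rejected, Accepted, Rejected, Rejected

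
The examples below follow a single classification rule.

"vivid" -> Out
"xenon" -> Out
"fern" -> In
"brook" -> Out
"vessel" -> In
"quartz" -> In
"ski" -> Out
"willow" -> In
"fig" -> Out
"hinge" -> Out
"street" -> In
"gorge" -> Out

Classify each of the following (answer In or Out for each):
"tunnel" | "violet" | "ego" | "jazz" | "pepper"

In, In, Out, In, In

The distinguishing property — even length — holds for all the 'In' cases and none of the 'Out' cases.
"tunnel" — length 6, hence In.
"violet" — length 6, hence In.
"ego" — length 3, hence Out.
"jazz" — length 4, hence In.
"pepper" — length 6, hence In.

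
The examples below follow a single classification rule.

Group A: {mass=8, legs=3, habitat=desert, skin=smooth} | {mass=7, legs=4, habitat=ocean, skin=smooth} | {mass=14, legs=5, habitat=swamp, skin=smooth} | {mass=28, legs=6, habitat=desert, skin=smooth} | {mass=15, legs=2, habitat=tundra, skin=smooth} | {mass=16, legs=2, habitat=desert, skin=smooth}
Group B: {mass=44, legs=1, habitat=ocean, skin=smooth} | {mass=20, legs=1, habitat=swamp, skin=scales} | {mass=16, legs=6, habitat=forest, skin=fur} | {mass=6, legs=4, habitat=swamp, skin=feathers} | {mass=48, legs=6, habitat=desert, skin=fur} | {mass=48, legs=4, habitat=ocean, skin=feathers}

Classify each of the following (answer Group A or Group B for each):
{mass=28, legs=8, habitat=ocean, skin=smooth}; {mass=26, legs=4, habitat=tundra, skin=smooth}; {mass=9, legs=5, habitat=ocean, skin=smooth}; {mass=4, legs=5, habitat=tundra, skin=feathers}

The rule appears to be: skin is smooth AND legs ≥ 2.
{mass=28, legs=8, habitat=ocean, skin=smooth}: skin is smooth, legs = 8 — checks out, so Group A. {mass=26, legs=4, habitat=tundra, skin=smooth}: skin is smooth, legs = 4 — checks out, so Group A. {mass=9, legs=5, habitat=ocean, skin=smooth}: skin is smooth, legs = 5 — checks out, so Group A. {mass=4, legs=5, habitat=tundra, skin=feathers}: skin is feathers, legs = 5 — fails this test, so Group B.

Group A, Group A, Group A, Group B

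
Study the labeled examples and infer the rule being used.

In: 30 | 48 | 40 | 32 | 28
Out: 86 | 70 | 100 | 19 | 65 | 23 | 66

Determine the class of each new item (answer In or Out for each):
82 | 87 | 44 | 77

Out, Out, In, Out

All 'In' examples share one property — even AND at most 48 — and every 'Out' example lacks it.
82: Out (82 is even, 82 > 48).
87: Out (87 is odd, 87 > 48).
44: In (44 is even, 44 ≤ 48).
77: Out (77 is odd, 77 > 48).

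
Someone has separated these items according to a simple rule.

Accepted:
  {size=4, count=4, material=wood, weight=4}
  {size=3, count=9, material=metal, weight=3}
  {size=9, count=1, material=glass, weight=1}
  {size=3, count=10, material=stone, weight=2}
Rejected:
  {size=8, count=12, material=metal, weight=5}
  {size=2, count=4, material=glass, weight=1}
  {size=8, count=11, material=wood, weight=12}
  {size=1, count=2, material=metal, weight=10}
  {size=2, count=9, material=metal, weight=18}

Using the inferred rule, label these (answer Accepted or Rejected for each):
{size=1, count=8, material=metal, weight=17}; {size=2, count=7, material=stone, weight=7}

The rule appears to be: count ≤ 10 AND size ≥ 3.
{size=1, count=8, material=metal, weight=17}: count = 8, size = 1, doesn't qualify → Rejected. {size=2, count=7, material=stone, weight=7}: count = 7, size = 2, doesn't qualify → Rejected.

Rejected, Rejected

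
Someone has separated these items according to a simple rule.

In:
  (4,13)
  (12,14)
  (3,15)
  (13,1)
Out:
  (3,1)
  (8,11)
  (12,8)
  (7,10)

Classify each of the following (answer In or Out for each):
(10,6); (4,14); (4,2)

The common property of the 'In' items is: max ≥ 13. No 'Out' item has it.
(10,6): max 10, doesn't match → Out.
(4,14): max 14, fits → In.
(4,2): max 4, doesn't match → Out.

Out, In, Out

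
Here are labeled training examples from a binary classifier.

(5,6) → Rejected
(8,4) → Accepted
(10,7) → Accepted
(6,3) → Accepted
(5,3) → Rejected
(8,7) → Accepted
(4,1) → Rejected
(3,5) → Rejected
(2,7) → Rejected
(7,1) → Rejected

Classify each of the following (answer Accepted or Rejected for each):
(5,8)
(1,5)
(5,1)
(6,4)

Rejected, Rejected, Rejected, Accepted

All 'Accepted' examples share one property — first > second AND sum ≥ 9 — and every 'Rejected' example lacks it.
(5,8): Rejected (5 < 8, 5+8 = 13). (1,5): Rejected (1 < 5, 1+5 = 6). (5,1): Rejected (5 > 1, 5+1 = 6). (6,4): Accepted (6 > 4, 6+4 = 10).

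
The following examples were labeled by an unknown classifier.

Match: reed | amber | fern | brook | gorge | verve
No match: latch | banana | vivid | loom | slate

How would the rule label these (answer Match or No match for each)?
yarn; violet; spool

Rule: contains 'r'. This holds for each 'Match' example and fails for each 'No match' one.
yarn: Match (has 'r').
violet: No match (no 'r').
spool: No match (no 'r').

Match, No match, No match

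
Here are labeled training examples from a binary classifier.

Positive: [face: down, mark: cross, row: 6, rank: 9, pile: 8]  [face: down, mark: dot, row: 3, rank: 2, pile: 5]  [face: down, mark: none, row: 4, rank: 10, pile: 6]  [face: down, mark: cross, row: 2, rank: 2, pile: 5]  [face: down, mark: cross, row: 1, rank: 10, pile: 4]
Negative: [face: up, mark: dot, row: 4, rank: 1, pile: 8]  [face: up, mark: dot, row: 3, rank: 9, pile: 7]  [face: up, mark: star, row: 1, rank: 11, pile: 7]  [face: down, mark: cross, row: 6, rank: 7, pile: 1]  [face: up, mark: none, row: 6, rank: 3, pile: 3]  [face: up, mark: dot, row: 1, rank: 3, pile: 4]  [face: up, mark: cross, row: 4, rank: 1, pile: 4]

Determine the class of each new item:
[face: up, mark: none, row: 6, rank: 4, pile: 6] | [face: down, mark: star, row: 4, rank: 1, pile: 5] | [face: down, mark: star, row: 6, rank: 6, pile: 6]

Negative, Positive, Positive

One predicate separates the groups cleanly: face is down AND pile ≥ 3.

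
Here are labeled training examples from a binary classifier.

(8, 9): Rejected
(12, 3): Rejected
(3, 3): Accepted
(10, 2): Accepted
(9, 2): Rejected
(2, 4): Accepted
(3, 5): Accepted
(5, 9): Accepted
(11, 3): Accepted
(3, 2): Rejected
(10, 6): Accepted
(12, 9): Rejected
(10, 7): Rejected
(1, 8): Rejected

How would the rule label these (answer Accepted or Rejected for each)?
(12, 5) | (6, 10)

Rejected, Accepted

Every 'Accepted' example satisfies: sum is even. None of the 'Rejected' examples do.
(12, 5) — 12+5 = 17, hence Rejected.
(6, 10) — 6+10 = 16, hence Accepted.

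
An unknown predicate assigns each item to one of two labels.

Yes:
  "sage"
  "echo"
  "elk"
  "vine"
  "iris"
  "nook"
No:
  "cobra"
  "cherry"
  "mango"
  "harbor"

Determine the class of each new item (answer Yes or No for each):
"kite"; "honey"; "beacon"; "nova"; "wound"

Yes, No, No, Yes, No

The pattern is that an item is 'Yes' exactly when: length ≤ 4.
"kite": Yes (length 4).
"honey": No (length 5).
"beacon": No (length 6).
"nova": Yes (length 4).
"wound": No (length 5).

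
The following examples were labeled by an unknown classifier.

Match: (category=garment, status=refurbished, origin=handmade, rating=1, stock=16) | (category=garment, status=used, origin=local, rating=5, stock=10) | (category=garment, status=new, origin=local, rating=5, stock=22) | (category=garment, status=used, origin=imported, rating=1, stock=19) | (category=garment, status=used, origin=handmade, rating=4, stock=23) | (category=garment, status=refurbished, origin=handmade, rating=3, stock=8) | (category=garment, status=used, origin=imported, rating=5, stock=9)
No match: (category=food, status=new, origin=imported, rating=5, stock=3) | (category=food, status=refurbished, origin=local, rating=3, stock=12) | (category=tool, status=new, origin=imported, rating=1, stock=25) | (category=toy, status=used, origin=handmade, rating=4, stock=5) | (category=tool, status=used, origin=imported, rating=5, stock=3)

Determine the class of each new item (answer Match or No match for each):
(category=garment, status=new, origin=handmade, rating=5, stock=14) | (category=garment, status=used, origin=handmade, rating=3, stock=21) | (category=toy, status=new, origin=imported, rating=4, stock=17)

Match, Match, No match

The distinguishing property — category is garment — holds for all the 'Match' cases and none of the 'No match' cases.
(category=garment, status=new, origin=handmade, rating=5, stock=14): Match (category is garment).
(category=garment, status=used, origin=handmade, rating=3, stock=21): Match (category is garment).
(category=toy, status=new, origin=imported, rating=4, stock=17): No match (category is toy).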